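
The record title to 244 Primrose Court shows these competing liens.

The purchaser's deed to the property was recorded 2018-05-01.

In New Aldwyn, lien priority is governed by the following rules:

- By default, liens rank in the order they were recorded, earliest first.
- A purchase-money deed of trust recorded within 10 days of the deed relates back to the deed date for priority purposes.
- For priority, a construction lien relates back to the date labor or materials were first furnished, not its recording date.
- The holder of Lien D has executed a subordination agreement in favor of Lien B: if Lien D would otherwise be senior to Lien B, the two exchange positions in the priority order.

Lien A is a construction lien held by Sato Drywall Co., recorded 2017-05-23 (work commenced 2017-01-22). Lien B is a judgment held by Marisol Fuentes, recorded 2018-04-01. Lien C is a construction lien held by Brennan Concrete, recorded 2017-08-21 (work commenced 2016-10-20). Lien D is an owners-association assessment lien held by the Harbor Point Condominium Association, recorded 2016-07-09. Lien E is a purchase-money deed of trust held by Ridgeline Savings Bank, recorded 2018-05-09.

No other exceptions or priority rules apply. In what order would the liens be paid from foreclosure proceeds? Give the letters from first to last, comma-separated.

B, C, A, D, E

First, effective dates: A is treated as recorded 2017-01-22, the work-commencement date; C's effective date is 2016-10-20, when work began; E was recorded within the 10-day window, so its effective date is the deed date 2018-05-01.
Sorted by effective date: D (2016-07-09), C (2016-10-20), A (2017-01-22), B (2018-04-01), E (2018-05-01).
Because D would otherwise rank above B, the subordination swaps them.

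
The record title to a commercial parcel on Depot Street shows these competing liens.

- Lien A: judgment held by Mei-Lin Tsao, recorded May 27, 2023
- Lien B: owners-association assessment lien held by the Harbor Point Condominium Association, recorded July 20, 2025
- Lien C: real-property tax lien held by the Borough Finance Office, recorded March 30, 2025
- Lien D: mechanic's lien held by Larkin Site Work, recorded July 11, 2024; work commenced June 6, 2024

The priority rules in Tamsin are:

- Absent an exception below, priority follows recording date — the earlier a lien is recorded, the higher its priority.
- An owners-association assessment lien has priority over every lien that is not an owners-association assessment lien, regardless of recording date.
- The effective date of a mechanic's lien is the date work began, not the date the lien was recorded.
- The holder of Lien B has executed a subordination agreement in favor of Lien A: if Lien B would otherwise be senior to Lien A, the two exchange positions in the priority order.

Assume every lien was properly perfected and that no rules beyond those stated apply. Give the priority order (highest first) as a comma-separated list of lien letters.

Effective dates after the stated exceptions: D relates back to June 6, 2024 (work commenced).
B is an owners-association assessment lien and takes priority over every other lien.
Remaining liens by effective date: A (May 27, 2023), D (June 6, 2024), C (March 30, 2025).
The subordination applies — B was senior to A — so B and A swap.

A, B, D, C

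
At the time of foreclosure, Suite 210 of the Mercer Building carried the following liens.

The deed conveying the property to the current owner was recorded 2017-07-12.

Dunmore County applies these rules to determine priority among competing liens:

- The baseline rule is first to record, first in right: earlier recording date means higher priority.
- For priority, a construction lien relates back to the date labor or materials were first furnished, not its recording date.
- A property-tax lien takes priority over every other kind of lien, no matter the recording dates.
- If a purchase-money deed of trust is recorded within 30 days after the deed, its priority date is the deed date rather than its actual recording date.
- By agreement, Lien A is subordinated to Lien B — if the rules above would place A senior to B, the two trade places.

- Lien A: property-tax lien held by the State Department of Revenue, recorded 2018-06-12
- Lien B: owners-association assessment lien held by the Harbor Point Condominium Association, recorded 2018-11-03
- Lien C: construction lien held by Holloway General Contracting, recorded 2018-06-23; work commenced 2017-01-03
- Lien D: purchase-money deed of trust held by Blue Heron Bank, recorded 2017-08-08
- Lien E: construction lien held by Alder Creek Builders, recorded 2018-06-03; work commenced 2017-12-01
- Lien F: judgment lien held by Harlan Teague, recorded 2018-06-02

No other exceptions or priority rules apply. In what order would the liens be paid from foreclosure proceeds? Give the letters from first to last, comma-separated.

First, effective dates: C's effective date is 2017-01-03, when work began; D relates back to the deed date 2017-07-12; E relates back to 2017-12-01 (work commenced).
A is a property-tax lien and takes priority over every other lien.
Ordering the rest by effective date: C (2017-01-03), D (2017-07-12), E (2017-12-01), F (2018-06-02), B (2018-11-03).
A would otherwise be senior to B, so under the subordination agreement A and B exchange positions.

B, C, D, E, F, A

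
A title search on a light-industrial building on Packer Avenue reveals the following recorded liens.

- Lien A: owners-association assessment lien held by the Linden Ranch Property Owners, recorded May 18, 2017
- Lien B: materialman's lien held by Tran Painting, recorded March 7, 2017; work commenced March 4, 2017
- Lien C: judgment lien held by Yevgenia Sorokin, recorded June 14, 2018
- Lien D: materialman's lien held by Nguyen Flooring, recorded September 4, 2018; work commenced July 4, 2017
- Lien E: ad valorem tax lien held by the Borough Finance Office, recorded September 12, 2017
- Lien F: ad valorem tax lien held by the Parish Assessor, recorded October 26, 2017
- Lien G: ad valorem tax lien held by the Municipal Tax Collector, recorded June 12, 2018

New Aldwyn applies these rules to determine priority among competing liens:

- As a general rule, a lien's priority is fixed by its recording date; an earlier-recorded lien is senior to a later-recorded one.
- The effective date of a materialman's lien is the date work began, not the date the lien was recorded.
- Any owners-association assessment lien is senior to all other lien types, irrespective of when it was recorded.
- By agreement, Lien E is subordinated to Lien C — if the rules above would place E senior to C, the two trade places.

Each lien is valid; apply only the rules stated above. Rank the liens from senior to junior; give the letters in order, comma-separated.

A, B, D, C, F, G, E

Adjusting effective dates: B relates back to March 4, 2017 (work commenced); D is treated as recorded July 4, 2017, the work-commencement date.
A is an owners-association assessment lien, so it outranks all other liens regardless of date.
Remaining liens by effective date: B (March 4, 2017), D (July 4, 2017), E (September 12, 2017), F (October 26, 2017), G (June 12, 2018), C (June 14, 2018).
The subordination applies — E was senior to C — so E and C swap.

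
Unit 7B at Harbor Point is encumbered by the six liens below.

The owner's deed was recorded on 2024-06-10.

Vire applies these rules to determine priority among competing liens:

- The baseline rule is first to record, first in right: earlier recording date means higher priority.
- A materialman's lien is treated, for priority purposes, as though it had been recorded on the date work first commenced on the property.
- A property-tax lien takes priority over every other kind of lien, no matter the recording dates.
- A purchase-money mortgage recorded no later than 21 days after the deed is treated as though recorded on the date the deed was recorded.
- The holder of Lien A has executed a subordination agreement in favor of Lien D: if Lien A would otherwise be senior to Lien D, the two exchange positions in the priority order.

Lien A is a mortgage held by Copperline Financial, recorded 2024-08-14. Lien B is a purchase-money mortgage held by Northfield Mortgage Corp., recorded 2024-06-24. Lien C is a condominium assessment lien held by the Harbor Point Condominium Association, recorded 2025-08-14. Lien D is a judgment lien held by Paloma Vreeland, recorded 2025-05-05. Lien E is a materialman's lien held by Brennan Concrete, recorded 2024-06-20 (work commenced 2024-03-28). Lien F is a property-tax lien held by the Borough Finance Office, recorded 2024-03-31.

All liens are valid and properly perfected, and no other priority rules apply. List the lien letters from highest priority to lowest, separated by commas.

F, E, B, D, A, C

Effective dates after the stated exceptions: B relates back to the deed date 2024-06-10; E is treated as recorded 2024-03-28, the work-commencement date.
F, as a property-tax lien, has superpriority and ranks first.
Among the remaining liens, by effective date: E (2024-03-28), B (2024-06-10), A (2024-08-14), D (2025-05-05), C (2025-08-14).
Because A would otherwise rank above D, the subordination swaps them.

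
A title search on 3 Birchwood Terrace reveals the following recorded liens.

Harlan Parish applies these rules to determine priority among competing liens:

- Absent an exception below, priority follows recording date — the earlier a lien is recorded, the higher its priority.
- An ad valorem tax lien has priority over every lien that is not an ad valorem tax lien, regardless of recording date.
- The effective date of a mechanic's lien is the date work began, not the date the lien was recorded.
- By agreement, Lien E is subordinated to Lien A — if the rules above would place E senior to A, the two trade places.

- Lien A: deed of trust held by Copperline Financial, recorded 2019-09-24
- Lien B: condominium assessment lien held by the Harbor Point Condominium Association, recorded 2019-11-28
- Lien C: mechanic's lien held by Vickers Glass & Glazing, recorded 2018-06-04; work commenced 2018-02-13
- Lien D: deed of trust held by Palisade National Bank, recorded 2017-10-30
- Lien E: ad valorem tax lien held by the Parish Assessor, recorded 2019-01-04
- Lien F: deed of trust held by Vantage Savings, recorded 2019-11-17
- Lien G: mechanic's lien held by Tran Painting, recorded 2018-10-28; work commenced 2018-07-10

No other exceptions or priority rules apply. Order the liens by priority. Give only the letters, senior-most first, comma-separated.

Effective dates after the stated exceptions: C's effective date is 2018-02-13, when work began; G is treated as recorded 2018-07-10, the work-commencement date.
E, as an ad valorem tax lien, has superpriority and ranks first.
Among the remaining liens, by effective date: D (2017-10-30), C (2018-02-13), G (2018-07-10), A (2019-09-24), F (2019-11-17), B (2019-11-28).
E is senior to A before the subordination, so the two trade places.

A, D, C, G, E, F, B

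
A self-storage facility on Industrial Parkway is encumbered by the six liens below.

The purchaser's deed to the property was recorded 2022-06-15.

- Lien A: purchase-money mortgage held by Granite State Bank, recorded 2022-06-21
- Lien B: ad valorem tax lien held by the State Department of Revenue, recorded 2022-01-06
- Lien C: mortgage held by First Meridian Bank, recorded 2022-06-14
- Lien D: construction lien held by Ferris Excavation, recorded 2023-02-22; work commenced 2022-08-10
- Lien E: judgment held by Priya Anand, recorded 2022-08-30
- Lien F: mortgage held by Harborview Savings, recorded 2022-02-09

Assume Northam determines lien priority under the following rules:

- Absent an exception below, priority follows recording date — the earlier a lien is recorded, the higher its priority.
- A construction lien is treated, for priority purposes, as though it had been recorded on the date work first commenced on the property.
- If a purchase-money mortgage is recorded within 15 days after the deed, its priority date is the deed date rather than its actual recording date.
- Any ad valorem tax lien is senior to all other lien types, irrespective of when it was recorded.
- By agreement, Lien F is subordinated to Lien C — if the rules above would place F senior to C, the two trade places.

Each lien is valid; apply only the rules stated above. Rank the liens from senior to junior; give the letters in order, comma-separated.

B, C, F, A, D, E

Adjusting effective dates: A's effective date is the deed date, 2022-06-15; D's effective date is 2022-08-10, when work began.
As an ad valorem tax lien, B is senior to every other lien.
Remaining liens by effective date: F (2022-02-09), C (2022-06-14), A (2022-06-15), D (2022-08-10), E (2022-08-30).
F is senior to C before the subordination, so the two trade places.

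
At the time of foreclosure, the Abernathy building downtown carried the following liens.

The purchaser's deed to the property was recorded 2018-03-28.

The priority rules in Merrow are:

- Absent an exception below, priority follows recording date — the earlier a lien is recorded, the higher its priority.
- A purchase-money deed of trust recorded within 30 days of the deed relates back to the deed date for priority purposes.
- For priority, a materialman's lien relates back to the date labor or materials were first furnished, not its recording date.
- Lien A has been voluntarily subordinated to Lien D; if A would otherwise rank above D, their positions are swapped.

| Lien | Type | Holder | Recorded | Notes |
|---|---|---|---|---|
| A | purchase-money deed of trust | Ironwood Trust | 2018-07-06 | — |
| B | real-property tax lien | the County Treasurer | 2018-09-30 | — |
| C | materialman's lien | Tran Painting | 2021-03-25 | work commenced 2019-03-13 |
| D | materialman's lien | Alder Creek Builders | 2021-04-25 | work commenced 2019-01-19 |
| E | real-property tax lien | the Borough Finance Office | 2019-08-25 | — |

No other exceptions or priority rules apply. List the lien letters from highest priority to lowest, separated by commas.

Adjusting effective dates: A was recorded 100 days after the deed — beyond 30 days — so no relation-back applies; C's effective date is 2019-03-13, when work began; D relates back to 2019-01-19 (work commenced).
By effective date, earliest first: A (2018-07-06), B (2018-09-30), D (2019-01-19), C (2019-03-13), E (2019-08-25).
The subordination applies — A was senior to D — so A and D swap.

D, B, A, C, E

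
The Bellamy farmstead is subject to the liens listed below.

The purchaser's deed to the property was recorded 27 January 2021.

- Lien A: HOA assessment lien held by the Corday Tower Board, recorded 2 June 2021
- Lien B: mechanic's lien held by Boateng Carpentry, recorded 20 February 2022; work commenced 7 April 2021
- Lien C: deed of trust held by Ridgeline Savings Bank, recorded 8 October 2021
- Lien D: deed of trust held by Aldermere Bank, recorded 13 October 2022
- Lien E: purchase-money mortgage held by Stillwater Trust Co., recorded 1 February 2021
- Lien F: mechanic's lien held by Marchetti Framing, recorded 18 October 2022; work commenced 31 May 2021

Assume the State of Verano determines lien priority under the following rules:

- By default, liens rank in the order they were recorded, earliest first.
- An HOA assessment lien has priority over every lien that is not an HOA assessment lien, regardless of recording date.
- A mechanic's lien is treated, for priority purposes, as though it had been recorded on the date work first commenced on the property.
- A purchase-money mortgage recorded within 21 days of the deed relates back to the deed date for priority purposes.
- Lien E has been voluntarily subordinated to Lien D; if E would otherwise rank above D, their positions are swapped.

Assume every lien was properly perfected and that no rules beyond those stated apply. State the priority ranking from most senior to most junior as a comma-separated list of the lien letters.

A, D, B, F, C, E

Effective dates after the stated exceptions: B relates back to 7 April 2021 (work commenced); E's effective date is the deed date, 27 January 2021; F is treated as recorded 31 May 2021, the work-commencement date.
A is an HOA assessment lien and takes priority over every other lien.
Ordering the rest by effective date: E (27 January 2021), B (7 April 2021), F (31 May 2021), C (8 October 2021), D (13 October 2022).
The subordination applies — E was senior to D — so E and D swap.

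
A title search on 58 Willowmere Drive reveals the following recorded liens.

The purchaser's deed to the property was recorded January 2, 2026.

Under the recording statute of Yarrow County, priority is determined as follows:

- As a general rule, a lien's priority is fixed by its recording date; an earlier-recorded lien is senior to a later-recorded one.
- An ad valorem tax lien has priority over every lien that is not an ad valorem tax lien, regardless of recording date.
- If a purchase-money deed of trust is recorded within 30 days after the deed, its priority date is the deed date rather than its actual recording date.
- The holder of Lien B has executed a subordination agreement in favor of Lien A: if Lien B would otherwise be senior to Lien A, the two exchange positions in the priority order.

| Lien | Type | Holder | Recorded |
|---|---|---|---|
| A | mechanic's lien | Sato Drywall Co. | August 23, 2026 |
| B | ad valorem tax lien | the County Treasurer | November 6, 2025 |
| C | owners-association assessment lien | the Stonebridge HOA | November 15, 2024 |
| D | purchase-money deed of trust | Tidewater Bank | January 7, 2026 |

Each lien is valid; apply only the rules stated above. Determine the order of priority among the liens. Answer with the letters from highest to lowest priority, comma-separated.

First, effective dates: D's effective date is the deed date, January 2, 2026.
B is an ad valorem tax lien, so it outranks all other liens regardless of date.
The other liens, earliest effective date first: C (November 15, 2024), D (January 2, 2026), A (August 23, 2026).
B would otherwise be senior to A, so under the subordination agreement B and A exchange positions.

A, C, D, B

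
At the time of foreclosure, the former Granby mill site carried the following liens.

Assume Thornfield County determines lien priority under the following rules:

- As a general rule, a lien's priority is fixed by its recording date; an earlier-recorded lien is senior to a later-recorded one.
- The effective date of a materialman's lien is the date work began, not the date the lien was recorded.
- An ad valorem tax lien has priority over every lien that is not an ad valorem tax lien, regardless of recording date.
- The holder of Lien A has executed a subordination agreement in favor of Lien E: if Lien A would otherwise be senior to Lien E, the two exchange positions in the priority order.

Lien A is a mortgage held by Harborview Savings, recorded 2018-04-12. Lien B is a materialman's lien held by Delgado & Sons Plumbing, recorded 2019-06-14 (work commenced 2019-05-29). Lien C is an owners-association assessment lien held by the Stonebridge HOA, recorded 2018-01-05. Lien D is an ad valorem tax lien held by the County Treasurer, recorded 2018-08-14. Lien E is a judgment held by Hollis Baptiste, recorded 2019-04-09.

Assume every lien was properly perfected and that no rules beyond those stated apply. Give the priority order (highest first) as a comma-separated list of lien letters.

D, C, E, A, B

Effective dates: B relates back to 2019-05-29 (work commenced).
D is an ad valorem tax lien and takes priority over every other lien.
Remaining liens by effective date: C (2018-01-05), A (2018-04-12), E (2019-04-09), B (2019-05-29).
A is senior to E before the subordination, so the two trade places.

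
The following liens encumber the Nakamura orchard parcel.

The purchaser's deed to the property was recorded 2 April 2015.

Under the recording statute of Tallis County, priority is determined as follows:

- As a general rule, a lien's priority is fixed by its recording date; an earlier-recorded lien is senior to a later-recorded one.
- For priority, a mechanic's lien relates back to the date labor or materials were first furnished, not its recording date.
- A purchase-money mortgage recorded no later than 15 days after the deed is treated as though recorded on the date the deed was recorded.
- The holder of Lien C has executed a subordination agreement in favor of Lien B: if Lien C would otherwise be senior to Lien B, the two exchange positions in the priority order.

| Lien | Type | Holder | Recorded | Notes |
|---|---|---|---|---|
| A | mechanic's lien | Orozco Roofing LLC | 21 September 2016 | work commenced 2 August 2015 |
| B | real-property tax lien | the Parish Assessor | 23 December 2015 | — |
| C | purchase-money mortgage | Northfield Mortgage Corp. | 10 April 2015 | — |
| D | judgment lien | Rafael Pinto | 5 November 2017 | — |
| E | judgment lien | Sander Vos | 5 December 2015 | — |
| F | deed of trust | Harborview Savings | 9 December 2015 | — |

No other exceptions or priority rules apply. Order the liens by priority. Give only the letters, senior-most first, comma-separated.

B, A, E, F, C, D

Adjusting effective dates: A's effective date is 2 August 2015, when work began; C's effective date is the deed date, 2 April 2015.
By effective date: C (2 April 2015), A (2 August 2015), E (5 December 2015), F (9 December 2015), B (23 December 2015), D (5 November 2017).
Because C would otherwise rank above B, the subordination swaps them.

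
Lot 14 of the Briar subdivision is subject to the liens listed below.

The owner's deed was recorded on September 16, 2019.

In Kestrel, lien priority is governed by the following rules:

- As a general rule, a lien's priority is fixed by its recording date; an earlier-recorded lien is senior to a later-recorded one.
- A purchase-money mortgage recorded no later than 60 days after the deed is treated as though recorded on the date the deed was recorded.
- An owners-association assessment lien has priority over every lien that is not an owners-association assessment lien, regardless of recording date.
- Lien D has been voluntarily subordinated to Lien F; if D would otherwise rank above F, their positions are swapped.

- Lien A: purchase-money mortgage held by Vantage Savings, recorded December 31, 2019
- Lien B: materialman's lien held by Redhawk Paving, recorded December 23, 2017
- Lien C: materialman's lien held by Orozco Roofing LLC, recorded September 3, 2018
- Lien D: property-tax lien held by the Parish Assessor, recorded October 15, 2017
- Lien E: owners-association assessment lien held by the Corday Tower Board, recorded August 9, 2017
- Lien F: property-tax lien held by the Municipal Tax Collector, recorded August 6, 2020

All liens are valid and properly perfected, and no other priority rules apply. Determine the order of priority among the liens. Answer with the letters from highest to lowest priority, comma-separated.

E, F, B, C, A, D

Adjusting effective dates: A was recorded 106 days after the deed — beyond 60 days — so no relation-back applies.
E, as an owners-association assessment lien, has superpriority and ranks first.
Among the remaining liens, by effective date: D (October 15, 2017), B (December 23, 2017), C (September 3, 2018), A (December 31, 2019), F (August 6, 2020).
The subordination applies — D was senior to F — so D and F swap.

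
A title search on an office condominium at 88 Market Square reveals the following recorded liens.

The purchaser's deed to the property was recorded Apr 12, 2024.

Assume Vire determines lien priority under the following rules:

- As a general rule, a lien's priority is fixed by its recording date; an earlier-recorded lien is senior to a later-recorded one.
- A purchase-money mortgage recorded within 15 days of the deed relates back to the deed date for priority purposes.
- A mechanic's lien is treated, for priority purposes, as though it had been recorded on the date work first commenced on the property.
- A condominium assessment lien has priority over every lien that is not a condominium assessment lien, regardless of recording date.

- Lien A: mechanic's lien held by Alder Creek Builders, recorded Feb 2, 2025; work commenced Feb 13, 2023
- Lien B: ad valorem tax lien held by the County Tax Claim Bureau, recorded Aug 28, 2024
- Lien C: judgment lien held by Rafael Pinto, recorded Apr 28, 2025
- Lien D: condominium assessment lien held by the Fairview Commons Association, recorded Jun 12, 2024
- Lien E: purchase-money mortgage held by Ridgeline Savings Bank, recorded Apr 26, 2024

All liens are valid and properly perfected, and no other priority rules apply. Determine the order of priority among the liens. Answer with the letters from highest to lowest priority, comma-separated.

First, effective dates: A relates back to Feb 13, 2023 (work commenced); E was recorded within the 15-day window, so its effective date is the deed date Apr 12, 2024.
D is a condominium assessment lien, so it outranks all other liens regardless of date.
Ordering the rest by effective date: A (Feb 13, 2023), E (Apr 12, 2024), B (Aug 28, 2024), C (Apr 28, 2025).

D, A, E, B, C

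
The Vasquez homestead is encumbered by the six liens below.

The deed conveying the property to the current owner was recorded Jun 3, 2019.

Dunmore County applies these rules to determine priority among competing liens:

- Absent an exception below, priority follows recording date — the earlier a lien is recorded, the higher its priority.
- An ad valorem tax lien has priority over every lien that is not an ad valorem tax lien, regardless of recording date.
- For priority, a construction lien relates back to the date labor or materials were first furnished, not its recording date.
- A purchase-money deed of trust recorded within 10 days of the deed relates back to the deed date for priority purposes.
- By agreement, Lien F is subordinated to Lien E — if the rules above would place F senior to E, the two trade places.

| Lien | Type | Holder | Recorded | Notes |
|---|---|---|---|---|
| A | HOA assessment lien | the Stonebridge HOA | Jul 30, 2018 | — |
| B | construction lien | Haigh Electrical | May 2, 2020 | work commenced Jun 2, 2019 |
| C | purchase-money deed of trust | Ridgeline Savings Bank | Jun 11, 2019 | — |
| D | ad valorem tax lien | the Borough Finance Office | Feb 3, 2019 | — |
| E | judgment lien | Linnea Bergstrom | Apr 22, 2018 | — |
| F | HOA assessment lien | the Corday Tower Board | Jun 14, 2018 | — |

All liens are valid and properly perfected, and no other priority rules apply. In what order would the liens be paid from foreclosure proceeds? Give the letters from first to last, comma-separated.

Adjusting effective dates: B relates back to Jun 2, 2019 (work commenced); C was recorded within the 10-day window, so its effective date is the deed date Jun 3, 2019.
As an ad valorem tax lien, D is senior to every other lien.
Among the remaining liens, by effective date: E (Apr 22, 2018), F (Jun 14, 2018), A (Jul 30, 2018), B (Jun 2, 2019), C (Jun 3, 2019).
F is already junior to E, so the subordination agreement changes nothing.

D, E, F, A, B, C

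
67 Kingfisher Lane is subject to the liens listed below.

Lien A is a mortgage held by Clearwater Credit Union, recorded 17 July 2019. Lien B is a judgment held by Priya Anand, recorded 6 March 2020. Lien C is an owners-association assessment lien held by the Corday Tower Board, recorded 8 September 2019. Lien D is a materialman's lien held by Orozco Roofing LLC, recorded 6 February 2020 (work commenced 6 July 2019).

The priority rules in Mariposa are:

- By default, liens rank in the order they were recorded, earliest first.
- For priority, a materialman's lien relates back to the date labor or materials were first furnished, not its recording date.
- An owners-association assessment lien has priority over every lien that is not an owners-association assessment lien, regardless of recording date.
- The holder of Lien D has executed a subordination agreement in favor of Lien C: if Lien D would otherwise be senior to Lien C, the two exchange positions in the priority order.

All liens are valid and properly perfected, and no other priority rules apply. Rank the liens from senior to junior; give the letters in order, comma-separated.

Adjusting effective dates: D relates back to 6 July 2019 (work commenced).
C is an owners-association assessment lien and takes priority over every other lien.
Remaining liens by effective date: D (6 July 2019), A (17 July 2019), B (6 March 2020).
Since D is not senior to C, the subordination leaves the order unchanged.

C, D, A, B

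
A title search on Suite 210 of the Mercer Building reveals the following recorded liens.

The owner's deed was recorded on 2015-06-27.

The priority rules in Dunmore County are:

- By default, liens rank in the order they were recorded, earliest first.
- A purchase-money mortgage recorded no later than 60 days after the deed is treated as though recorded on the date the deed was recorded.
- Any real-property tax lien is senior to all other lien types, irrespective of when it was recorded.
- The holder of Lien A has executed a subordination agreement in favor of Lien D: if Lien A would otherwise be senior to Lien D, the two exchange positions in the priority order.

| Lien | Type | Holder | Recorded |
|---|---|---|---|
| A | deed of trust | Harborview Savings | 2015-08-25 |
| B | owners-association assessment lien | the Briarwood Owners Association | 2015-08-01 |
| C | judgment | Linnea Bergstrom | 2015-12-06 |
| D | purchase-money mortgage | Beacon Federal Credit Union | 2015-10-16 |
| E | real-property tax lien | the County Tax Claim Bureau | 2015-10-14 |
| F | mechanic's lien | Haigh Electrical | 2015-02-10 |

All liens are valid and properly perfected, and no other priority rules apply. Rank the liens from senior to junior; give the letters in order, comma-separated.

First, effective dates: D was recorded 111 days after the deed, outside the 60-day window, so it keeps its recording date.
E is a real-property tax lien, so it outranks all other liens regardless of date.
The other liens, earliest effective date first: F (2015-02-10), B (2015-08-01), A (2015-08-25), D (2015-10-16), C (2015-12-06).
Because A would otherwise rank above D, the subordination swaps them.

E, F, B, D, A, C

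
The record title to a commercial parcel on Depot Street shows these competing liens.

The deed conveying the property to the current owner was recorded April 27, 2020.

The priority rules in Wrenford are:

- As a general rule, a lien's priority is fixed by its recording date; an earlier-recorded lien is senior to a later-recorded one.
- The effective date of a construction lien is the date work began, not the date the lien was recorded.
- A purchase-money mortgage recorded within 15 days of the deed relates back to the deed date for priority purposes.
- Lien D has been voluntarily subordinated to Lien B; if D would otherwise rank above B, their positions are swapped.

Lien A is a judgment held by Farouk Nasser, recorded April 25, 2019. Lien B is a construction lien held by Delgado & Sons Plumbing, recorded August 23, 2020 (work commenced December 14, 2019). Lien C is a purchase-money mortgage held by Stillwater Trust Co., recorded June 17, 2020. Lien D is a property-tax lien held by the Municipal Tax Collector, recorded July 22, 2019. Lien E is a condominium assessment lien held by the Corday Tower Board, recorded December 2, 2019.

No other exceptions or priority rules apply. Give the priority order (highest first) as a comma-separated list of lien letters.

First, effective dates: B is treated as recorded December 14, 2019, the work-commencement date; C was recorded 51 days after the deed — beyond 15 days — so no relation-back applies.
By effective date, earliest first: A (April 25, 2019), D (July 22, 2019), E (December 2, 2019), B (December 14, 2019), C (June 17, 2020).
D is senior to B before the subordination, so the two trade places.

A, B, E, D, C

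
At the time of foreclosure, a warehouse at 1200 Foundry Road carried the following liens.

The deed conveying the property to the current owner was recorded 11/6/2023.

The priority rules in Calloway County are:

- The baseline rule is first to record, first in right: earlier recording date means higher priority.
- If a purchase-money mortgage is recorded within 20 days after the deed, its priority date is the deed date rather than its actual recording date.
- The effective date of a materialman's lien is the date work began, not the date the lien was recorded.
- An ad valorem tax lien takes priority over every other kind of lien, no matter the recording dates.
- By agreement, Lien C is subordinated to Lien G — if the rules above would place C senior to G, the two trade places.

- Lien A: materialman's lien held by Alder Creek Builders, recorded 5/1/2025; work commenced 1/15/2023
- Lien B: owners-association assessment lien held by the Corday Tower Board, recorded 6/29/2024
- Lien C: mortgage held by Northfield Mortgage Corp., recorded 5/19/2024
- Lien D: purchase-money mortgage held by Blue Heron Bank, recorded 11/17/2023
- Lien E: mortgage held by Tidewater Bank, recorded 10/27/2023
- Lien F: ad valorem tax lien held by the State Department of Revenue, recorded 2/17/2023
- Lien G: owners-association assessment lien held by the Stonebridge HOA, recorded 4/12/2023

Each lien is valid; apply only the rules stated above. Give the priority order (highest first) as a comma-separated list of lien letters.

First, effective dates: A relates back to 1/15/2023 (work commenced); D's effective date is the deed date, 11/6/2023.
As an ad valorem tax lien, F is senior to every other lien.
Among the remaining liens, by effective date: A (1/15/2023), G (4/12/2023), E (10/27/2023), D (11/6/2023), C (5/19/2024), B (6/29/2024).
Since C is not senior to G, the subordination leaves the order unchanged.

F, A, G, E, D, C, B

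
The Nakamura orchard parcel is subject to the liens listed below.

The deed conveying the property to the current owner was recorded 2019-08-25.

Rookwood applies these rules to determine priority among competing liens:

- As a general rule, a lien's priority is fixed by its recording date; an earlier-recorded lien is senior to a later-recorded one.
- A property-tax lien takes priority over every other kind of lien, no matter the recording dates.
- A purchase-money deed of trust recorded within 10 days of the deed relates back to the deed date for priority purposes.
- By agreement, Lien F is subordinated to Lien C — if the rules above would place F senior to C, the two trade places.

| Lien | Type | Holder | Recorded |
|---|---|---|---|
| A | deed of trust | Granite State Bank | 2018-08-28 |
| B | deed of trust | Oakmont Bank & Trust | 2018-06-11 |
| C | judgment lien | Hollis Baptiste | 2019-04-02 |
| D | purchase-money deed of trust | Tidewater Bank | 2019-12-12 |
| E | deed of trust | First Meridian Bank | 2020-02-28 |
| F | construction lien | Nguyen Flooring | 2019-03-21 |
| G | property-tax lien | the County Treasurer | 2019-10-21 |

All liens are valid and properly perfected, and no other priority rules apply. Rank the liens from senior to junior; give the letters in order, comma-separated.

G, B, A, C, F, D, E

First, effective dates: D missed the 10-day window (109 days after the deed), so its recording date stands.
G is a property-tax lien and takes priority over every other lien.
Among the remaining liens, by effective date: B (2018-06-11), A (2018-08-28), F (2019-03-21), C (2019-04-02), D (2019-12-12), E (2020-02-28).
F is senior to C before the subordination, so the two trade places.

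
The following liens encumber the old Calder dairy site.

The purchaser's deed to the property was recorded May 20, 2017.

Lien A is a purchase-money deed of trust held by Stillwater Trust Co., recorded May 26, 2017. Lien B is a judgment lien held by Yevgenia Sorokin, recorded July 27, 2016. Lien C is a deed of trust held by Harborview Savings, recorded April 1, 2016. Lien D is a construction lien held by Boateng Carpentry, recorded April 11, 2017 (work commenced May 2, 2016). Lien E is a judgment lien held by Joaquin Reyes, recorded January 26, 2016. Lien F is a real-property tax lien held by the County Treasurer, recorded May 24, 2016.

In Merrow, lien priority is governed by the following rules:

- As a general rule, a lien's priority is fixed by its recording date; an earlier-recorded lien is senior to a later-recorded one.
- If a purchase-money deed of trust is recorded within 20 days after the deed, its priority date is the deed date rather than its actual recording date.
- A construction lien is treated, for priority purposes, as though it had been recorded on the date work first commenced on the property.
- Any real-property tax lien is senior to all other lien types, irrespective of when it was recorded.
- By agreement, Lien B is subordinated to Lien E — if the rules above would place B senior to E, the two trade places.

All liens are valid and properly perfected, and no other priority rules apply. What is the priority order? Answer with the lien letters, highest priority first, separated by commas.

Effective dates: A's effective date is the deed date, May 20, 2017; D relates back to May 2, 2016 (work commenced).
F is a real-property tax lien and takes priority over every other lien.
The other liens, earliest effective date first: E (January 26, 2016), C (April 1, 2016), D (May 2, 2016), B (July 27, 2016), A (May 20, 2017).
B already ranks below E; the subordination has no effect.

F, E, C, D, B, A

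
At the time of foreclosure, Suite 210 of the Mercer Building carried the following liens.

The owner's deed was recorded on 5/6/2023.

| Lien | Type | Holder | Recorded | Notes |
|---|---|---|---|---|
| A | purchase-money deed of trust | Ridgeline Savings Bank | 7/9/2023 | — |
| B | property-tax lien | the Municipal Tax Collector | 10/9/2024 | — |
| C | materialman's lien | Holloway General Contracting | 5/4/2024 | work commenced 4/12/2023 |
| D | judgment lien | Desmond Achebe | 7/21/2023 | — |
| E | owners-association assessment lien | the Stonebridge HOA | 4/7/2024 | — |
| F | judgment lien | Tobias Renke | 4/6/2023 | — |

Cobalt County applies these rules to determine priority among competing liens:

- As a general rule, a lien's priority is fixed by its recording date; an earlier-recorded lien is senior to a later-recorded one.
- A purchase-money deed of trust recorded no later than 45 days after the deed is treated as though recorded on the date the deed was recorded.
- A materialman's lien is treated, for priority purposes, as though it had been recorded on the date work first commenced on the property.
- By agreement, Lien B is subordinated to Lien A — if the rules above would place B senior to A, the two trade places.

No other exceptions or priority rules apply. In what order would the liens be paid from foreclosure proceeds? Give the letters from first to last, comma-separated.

F, C, A, D, E, B

Adjusting effective dates: A missed the 45-day window (64 days after the deed), so its recording date stands; C's effective date is 4/12/2023, when work began.
By effective date, earliest first: F (4/6/2023), C (4/12/2023), A (7/9/2023), D (7/21/2023), E (4/7/2024), B (10/9/2024).
Since B is not senior to A, the subordination leaves the order unchanged.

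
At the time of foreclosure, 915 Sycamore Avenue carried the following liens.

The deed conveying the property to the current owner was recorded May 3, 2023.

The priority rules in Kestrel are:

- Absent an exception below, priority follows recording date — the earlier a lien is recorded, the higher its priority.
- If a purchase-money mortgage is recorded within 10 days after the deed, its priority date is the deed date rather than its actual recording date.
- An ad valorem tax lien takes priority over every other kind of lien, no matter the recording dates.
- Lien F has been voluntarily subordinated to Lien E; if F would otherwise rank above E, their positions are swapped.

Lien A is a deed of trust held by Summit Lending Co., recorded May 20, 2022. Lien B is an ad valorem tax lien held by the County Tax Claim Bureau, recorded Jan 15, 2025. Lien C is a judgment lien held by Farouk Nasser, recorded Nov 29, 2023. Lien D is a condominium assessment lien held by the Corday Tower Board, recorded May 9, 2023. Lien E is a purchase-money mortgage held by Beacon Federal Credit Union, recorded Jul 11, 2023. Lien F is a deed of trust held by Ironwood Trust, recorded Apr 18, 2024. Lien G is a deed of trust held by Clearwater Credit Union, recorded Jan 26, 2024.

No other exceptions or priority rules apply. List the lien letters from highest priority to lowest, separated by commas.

B, A, D, E, C, G, F

First, effective dates: E was recorded 69 days after the deed, outside the 10-day window, so it keeps its recording date.
B is an ad valorem tax lien, so it outranks all other liens regardless of date.
Ordering the rest by effective date: A (May 20, 2022), D (May 9, 2023), E (Jul 11, 2023), C (Nov 29, 2023), G (Jan 26, 2024), F (Apr 18, 2024).
Since F is not senior to E, the subordination leaves the order unchanged.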